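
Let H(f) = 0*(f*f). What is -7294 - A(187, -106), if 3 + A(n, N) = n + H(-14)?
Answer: -7478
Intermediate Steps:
H(f) = 0 (H(f) = 0*f**2 = 0)
A(n, N) = -3 + n (A(n, N) = -3 + (n + 0) = -3 + n)
-7294 - A(187, -106) = -7294 - (-3 + 187) = -7294 - 1*184 = -7294 - 184 = -7478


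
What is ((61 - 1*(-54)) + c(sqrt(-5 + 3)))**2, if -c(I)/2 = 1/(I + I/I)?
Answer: (13681*I + 25990*sqrt(2))/(I + 2*sqrt(2)) ≈ 13071.0 + 215.59*I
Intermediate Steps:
c(I) = -2/(1 + I) (c(I) = -2/(I + I/I) = -2/(I + 1) = -2/(1 + I))
((61 - 1*(-54)) + c(sqrt(-5 + 3)))**2 = ((61 - 1*(-54)) - 2/(1 + sqrt(-5 + 3)))**2 = ((61 + 54) - 2/(1 + sqrt(-2)))**2 = (115 - 2/(1 + I*sqrt(2)))**2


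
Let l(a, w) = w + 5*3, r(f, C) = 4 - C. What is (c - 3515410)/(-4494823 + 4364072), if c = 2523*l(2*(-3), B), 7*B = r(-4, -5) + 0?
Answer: 24320248/915257 ≈ 26.572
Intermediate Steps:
B = 9/7 (B = ((4 - 1*(-5)) + 0)/7 = ((4 + 5) + 0)/7 = (9 + 0)/7 = (⅐)*9 = 9/7 ≈ 1.2857)
l(a, w) = 15 + w (l(a, w) = w + 15 = 15 + w)
c = 287622/7 (c = 2523*(15 + 9/7) = 2523*(114/7) = 287622/7 ≈ 41089.)
(c - 3515410)/(-4494823 + 4364072) = (287622/7 - 3515410)/(-4494823 + 4364072) = -24320248/7/(-130751) = -24320248/7*(-1/130751) = 24320248/915257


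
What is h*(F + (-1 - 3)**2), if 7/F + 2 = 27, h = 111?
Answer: 45177/25 ≈ 1807.1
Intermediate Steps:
F = 7/25 (F = 7/(-2 + 27) = 7/25 ≈ 0.28000)
h*(F + (-1 - 3)**2) = 111*(7/25 + (-1 - 3)**2) = 111*(7/25 + (-4)**2) = 111*(7/25 + 16) = 111*(407/25) = 45177/25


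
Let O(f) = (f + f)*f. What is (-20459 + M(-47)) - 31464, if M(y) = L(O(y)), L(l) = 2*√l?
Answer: -51923 + 94*√2 ≈ -51790.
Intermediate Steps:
O(f) = 2*f² (O(f) = (2*f)*f = 2*f²)
M(y) = 2*√2*√(y²) (M(y) = 2*√(2*y²) = 2*(√2*√(y²)) = 2*√2*√(y²))
(-20459 + M(-47)) - 31464 = (-20459 + 2*√2*√((-47)²)) - 31464 = (-20459 + 2*√2*√2209) - 31464 = (-20459 + 2*√2*47) - 31464 = (-20459 + 94*√2) - 31464 = -51923 + 94*√2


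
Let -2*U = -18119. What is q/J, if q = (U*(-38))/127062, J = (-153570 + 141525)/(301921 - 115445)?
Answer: 32098207118/765230895 ≈ 41.946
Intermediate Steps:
U = 18119/2 (U = -½*(-18119) = 18119/2 ≈ 9059.5)
J = -12045/186476 ≈ -0.064593
q = -344261/127062 (q = ((18119/2)*(-38))/127062 = -344261*1/127062 = -344261/127062 ≈ -2.7094)
q/J = -344261/(127062*(-12045/186476)) = -344261/127062*(-186476/12045) = 32098207118/765230895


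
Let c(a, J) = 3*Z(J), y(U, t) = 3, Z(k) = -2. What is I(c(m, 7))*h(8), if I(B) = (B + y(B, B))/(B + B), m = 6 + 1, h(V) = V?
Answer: 2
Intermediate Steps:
m = 7
c(a, J) = -6 (c(a, J) = 3*(-2) = -6)
I(B) = (3 + B)/(2*B) (I(B) = (B + 3)/(B + B) = (3 + B)/((2*B)) = (3 + B)*(1/(2*B)) = (3 + B)/(2*B))
I(c(m, 7))*h(8) = ((1/2)*(3 - 6)/(-6))*8 = ((1/2)*(-1/6)*(-3))*8 = (1/4)*8 = 2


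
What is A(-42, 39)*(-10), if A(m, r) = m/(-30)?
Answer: -14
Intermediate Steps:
A(m, r) = -m/30 (A(m, r) = m*(-1/30) = -m/30)
A(-42, 39)*(-10) = -1/30*(-42)*(-10) = (7/5)*(-10) = -14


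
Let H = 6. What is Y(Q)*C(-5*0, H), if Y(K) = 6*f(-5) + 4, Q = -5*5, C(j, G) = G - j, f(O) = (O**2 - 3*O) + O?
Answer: 1284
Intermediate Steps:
f(O) = O**2 - 2*O
Q = -25
Y(K) = 214 (Y(K) = 6*(-5*(-2 - 5)) + 4 = 6*(-5*(-7)) + 4 = 6*35 + 4 = 210 + 4 = 214)
Y(Q)*C(-5*0, H) = 214*(6 - (-5)*0) = 214*(6 - 1*0) = 214*(6 + 0) = 214*6 = 1284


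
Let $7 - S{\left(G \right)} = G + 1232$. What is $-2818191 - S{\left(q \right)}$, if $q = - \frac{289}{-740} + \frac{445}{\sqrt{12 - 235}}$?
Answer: $- \frac{2084554551}{740} - \frac{445 i \sqrt{223}}{223} \approx -2.817 \cdot 10^{6} - 29.799 i$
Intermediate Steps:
$q = \frac{289}{740} - \frac{445 i \sqrt{223}}{223}$ ($q = \left(-289\right) \left(- \frac{1}{740}\right) + \frac{445}{\sqrt{-223}} = \frac{289}{740} + \frac{445}{i \sqrt{223}} = \frac{289}{740} + 445 \left(- \frac{i \sqrt{223}}{223}\right) = \frac{289}{740} - \frac{445 i \sqrt{223}}{223} \approx 0.39054 - 29.799 i$)
$S{\left(G \right)} = -1225 - G$ ($S{\left(G \right)} = 7 - \left(G + 1232\right) = 7 - \left(1232 + G\right) = -1225 - G$)
$-2818191 - S{\left(q \right)} = -2818191 - \left(-1225 - \left(\frac{289}{740} - \frac{445 i \sqrt{223}}{223}\right)\right) = -2818191 - \left(- \frac{906789}{740} + \frac{445 i \sqrt{223}}{223}\right) = -2818191 + \left(\frac{906789}{740} - \frac{445 i \sqrt{223}}{223}\right) = - \frac{2084554551}{740} - \frac{445 i \sqrt{223}}{223}$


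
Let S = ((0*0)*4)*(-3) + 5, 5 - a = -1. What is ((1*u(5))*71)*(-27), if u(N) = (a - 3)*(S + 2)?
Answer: -40257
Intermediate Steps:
a = 6 (a = 5 - 1*(-1) = 5 + 1 = 6)
S = 5 (S = (0*4)*(-3) + 5 = 0*(-3) + 5 = 0 + 5 = 5)
u(N) = 21 (u(N) = (6 - 3)*(5 + 2) = 3*7 = 21)
((1*u(5))*71)*(-27) = ((1*21)*71)*(-27) = (21*71)*(-27) = 1491*(-27) = -40257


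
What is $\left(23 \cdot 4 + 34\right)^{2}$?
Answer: $15876$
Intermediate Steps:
$\left(23 \cdot 4 + 34\right)^{2} = \left(92 + 34\right)^{2} = 126^{2} = 15876$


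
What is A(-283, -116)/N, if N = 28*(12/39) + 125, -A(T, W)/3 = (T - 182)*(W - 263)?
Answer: -763685/193 ≈ -3956.9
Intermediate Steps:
A(T, W) = -3*(-263 + W)*(-182 + T) (A(T, W) = -3*(T - 182)*(W - 263) = -3*(-182 + T)*(-263 + W) = -3*(-263 + W)*(-182 + T))
N = 1737/13 (N = 28*(12*(1/39)) + 125 = 28*(4/13) + 125 = 112/13 + 125 = 1737/13 ≈ 133.62)
A(-283, -116)/N = (-143598 + 546*(-116) + 789*(-283) - 3*(-283)*(-116))/(1737/13) = (-143598 - 63336 - 223287 - 98484)*(13/1737) = -528705*13/1737 = -763685/193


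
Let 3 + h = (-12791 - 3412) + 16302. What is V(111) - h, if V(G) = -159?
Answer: -255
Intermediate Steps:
h = 96 (h = -3 + ((-12791 - 3412) + 16302) = -3 + (-16203 + 16302) = -3 + 99 = 96)
V(111) - h = -159 - 1*96 = -159 - 96 = -255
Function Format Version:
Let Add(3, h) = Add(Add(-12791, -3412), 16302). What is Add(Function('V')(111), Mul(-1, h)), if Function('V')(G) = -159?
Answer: -255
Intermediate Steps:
h = 96 (h = Add(-3, Add(Add(-12791, -3412), 16302)) = Add(-3, Add(-16203, 16302)) = Add(-3, 99) = 96)
Add(Function('V')(111), Mul(-1, h)) = Add(-159, Mul(-1, 96)) = Add(-159, -96) = -255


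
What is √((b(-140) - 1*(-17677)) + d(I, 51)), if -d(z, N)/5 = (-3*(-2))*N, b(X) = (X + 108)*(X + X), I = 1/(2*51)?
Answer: √25107 ≈ 158.45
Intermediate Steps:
I = 1/102 ≈ 0.0098039
b(X) = 2*X*(108 + X) (b(X) = (108 + X)*(2*X) = 2*X*(108 + X))
d(z, N) = -30*N (d(z, N) = -5*(-3*(-2))*N = -30*N)
√((b(-140) - 1*(-17677)) + d(I, 51)) = √((2*(-140)*(108 - 140) - 1*(-17677)) - 30*51) = √((2*(-140)*(-32) + 17677) - 1530) = √((8960 + 17677) - 1530) = √(26637 - 1530) = √25107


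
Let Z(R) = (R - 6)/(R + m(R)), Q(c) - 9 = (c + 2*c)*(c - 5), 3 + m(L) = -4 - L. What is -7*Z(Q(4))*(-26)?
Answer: 234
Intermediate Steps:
m(L) = -7 - L (m(L) = -3 + (-4 - L) = -7 - L)
Q(c) = 9 + 3*c*(-5 + c) (Q(c) = 9 + (c + 2*c)*(c - 5) = 9 + (3*c)*(-5 + c) = 9 + 3*c*(-5 + c))
Z(R) = 6/7 - R/7 (Z(R) = (R - 6)/(R + (-7 - R)) = (-6 + R)/(-7) = (-6 + R)*(-⅐) = 6/7 - R/7)
-7*Z(Q(4))*(-26) = -7*(6/7 - (9 - 15*4 + 3*4²)/7)*(-26) = -7*(6/7 - (9 - 60 + 3*16)/7)*(-26) = -7*(6/7 - (9 - 60 + 48)/7)*(-26) = -7*(6/7 - ⅐*(-3))*(-26) = -7*(6/7 + 3/7)*(-26) = -7*9/7*(-26) = -9*(-26) = 234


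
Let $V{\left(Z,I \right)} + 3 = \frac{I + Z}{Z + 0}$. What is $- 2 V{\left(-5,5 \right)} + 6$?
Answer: $12$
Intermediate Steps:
$V{\left(Z,I \right)} = -3 + \frac{I + Z}{Z}$ ($V{\left(Z,I \right)} = -3 + \frac{I + Z}{Z + 0} = -3 + \frac{I + Z}{Z}$)
$- 2 V{\left(-5,5 \right)} + 6 = - 2 \left(-2 + \frac{5}{-5}\right) + 6 = - 2 \left(-2 + 5 \left(- \frac{1}{5}\right)\right) + 6 = - 2 \left(-2 - 1\right) + 6 = \left(-2\right) \left(-3\right) + 6 = 6 + 6 = 12$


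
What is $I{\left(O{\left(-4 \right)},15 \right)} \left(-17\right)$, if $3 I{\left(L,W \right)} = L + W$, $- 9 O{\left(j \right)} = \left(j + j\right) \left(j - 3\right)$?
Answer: $- \frac{1343}{27} \approx -49.741$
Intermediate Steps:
$O{\left(j \right)} = - \frac{2 j \left(-3 + j\right)}{9}$ ($O{\left(j \right)} = - \frac{\left(j + j\right) \left(j - 3\right)}{9} = - \frac{2 j \left(-3 + j\right)}{9}$)
$I{\left(L,W \right)} = \frac{L}{3} + \frac{W}{3}$ ($I{\left(L,W \right)} = \frac{L + W}{3} = \frac{L}{3} + \frac{W}{3}$)
$I{\left(O{\left(-4 \right)},15 \right)} \left(-17\right) = \left(\frac{\frac{2}{9} \left(-4\right) \left(3 - -4\right)}{3} + \frac{1}{3} \cdot 15\right) \left(-17\right) = \left(\frac{\frac{2}{9} \left(-4\right) \left(3 + 4\right)}{3} + 5\right) \left(-17\right) = \left(\frac{\frac{2}{9} \left(-4\right) 7}{3} + 5\right) \left(-17\right) = \left(\frac{1}{3} \left(- \frac{56}{9}\right) + 5\right) \left(-17\right) = \left(- \frac{56}{27} + 5\right) \left(-17\right) = \frac{79}{27} \left(-17\right) = - \frac{1343}{27}$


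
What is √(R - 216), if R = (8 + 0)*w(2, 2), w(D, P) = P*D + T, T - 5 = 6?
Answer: 4*I*√6 ≈ 9.798*I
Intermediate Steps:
T = 11 (T = 5 + 6 = 11)
w(D, P) = 11 + D*P (w(D, P) = P*D + 11 = D*P + 11 = 11 + D*P)
R = 120 (R = (8 + 0)*(11 + 2*2) = 8*(11 + 4) = 8*15 = 120)
√(R - 216) = √(120 - 216) = √(-96) = 4*I*√6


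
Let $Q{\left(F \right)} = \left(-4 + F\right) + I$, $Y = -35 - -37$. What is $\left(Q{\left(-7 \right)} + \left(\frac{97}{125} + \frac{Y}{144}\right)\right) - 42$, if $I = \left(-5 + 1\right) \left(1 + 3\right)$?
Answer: $- \frac{613891}{9000} \approx -68.21$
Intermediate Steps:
$Y = 2$ ($Y = -35 + 37 = 2$)
$I = -16$ ($I = \left(-4\right) 4 = -16$)
$Q{\left(F \right)} = -20 + F$ ($Q{\left(F \right)} = \left(-4 + F\right) - 16 = -20 + F$)
$\left(Q{\left(-7 \right)} + \left(\frac{97}{125} + \frac{Y}{144}\right)\right) - 42 = \left(\left(-20 - 7\right) + \left(\frac{97}{125} + \frac{2}{144}\right)\right) - 42 = \left(-27 + \left(97 \cdot \frac{1}{125} + 2 \cdot \frac{1}{144}\right)\right) - 42 = \left(-27 + \left(\frac{97}{125} + \frac{1}{72}\right)\right) - 42 = \left(-27 + \frac{7109}{9000}\right) - 42 = - \frac{235891}{9000} - 42 = - \frac{613891}{9000}$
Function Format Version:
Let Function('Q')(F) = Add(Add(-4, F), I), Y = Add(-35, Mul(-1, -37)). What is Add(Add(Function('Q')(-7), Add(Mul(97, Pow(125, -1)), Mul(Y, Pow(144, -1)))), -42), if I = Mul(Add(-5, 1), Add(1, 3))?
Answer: Rational(-613891, 9000) ≈ -68.210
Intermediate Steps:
Y = 2 (Y = Add(-35, 37) = 2)
I = -16 (I = Mul(-4, 4) = -16)
Function('Q')(F) = Add(-20, F) (Function('Q')(F) = Add(Add(-4, F), -16) = Add(-20, F))
Add(Add(Function('Q')(-7), Add(Mul(97, Pow(125, -1)), Mul(Y, Pow(144, -1)))), -42) = Add(Add(Add(-20, -7), Add(Mul(97, Pow(125, -1)), Mul(2, Pow(144, -1)))), -42) = Add(Add(-27, Add(Mul(97, Rational(1, 125)), Mul(2, Rational(1, 144)))), -42) = Add(Add(-27, Add(Rational(97, 125), Rational(1, 72))), -42) = Add(Add(-27, Rational(7109, 9000)), -42) = Add(Rational(-235891, 9000), -42) = Rational(-613891, 9000)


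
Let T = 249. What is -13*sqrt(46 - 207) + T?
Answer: 249 - 13*I*sqrt(161) ≈ 249.0 - 164.95*I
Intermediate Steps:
-13*sqrt(46 - 207) + T = -13*sqrt(46 - 207) + 249 = -13*I*sqrt(161) + 249 = 249 - 13*I*sqrt(161)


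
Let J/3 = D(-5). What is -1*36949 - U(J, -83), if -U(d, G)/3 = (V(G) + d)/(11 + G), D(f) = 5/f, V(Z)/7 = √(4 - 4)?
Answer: -295591/8 ≈ -36949.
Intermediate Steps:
V(Z) = 0 (V(Z) = 7*√(4 - 4) = 7*√0 = 7*0 = 0)
J = -3 (J = 3*(5/(-5)) = 3*(5*(-⅕)) = 3*(-1) = -3)
U(d, G) = -3*d/(11 + G) (U(d, G) = -3*(0 + d)/(11 + G) = -3*d/(11 + G))
-1*36949 - U(J, -83) = -1*36949 - (-3)*(-3)/(11 - 83) = -36949 - (-3)*(-3)/(-72) = -36949 - (-3)*(-3)*(-1)/72 = -36949 - 1*(-⅛) = -36949 + ⅛ = -295591/8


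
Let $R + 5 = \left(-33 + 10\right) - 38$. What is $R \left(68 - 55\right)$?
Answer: $-858$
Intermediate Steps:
$R = -66$ ($R = -5 + \left(\left(-33 + 10\right) - 38\right) = -5 - 61 = -66$)
$R \left(68 - 55\right) = - 66 \left(68 - 55\right) = \left(-66\right) 13 = -858$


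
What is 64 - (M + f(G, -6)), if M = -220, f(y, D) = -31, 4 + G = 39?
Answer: 315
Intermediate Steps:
G = 35 (G = -4 + 39 = 35)
64 - (M + f(G, -6)) = 64 - (-220 - 31) = 64 - 1*(-251) = 64 + 251 = 315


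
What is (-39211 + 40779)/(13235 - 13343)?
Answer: -392/27 ≈ -14.519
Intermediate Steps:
(-39211 + 40779)/(13235 - 13343) = 1568/(-108) = 1568*(-1/108) = -392/27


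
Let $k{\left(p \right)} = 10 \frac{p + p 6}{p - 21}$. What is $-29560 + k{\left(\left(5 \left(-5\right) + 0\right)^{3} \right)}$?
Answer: $- \frac{230701005}{7823} \approx -29490.0$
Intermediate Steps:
$k{\left(p \right)} = \frac{70 p}{-21 + p}$ ($k{\left(p \right)} = 10 \frac{p + 6 p}{-21 + p} = 10 \frac{7 p}{-21 + p} = \frac{70 p}{-21 + p}$)
$-29560 + k{\left(\left(5 \left(-5\right) + 0\right)^{3} \right)} = -29560 + \frac{70 \left(5 \left(-5\right) + 0\right)^{3}}{-21 + \left(5 \left(-5\right) + 0\right)^{3}} = -29560 + \frac{70 \left(-25 + 0\right)^{3}}{-21 + \left(-25 + 0\right)^{3}} = -29560 + \frac{70 \left(-25\right)^{3}}{-21 + \left(-25\right)^{3}} = -29560 + 70 \left(-15625\right) \frac{1}{-21 - 15625} = -29560 + 70 \left(-15625\right) \frac{1}{-15646} = -29560 + 70 \left(-15625\right) \left(- \frac{1}{15646}\right) = -29560 + \frac{546875}{7823} = - \frac{230701005}{7823}$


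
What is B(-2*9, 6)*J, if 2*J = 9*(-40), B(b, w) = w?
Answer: -1080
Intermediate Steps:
J = -180 (J = (9*(-40))/2 = (½)*(-360) = -180)
B(-2*9, 6)*J = 6*(-180) = -1080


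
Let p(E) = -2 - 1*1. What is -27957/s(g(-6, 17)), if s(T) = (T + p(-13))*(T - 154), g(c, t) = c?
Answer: -9319/480 ≈ -19.415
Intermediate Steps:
p(E) = -3 (p(E) = -2 - 1 = -3)
s(T) = (-154 + T)*(-3 + T) (s(T) = (T - 3)*(T - 154) = (-3 + T)*(-154 + T) = (-154 + T)*(-3 + T))
-27957/s(g(-6, 17)) = -27957/(462 + (-6)² - 157*(-6)) = -27957/(462 + 36 + 942) = -27957/1440 = -27957*1/1440 = -9319/480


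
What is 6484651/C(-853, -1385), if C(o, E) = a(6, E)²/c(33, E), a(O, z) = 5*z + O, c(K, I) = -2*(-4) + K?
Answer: 265870691/47872561 ≈ 5.5537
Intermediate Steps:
c(K, I) = 8 + K
a(O, z) = O + 5*z
C(o, E) = (6 + 5*E)²/41 (C(o, E) = (6 + 5*E)²/(8 + 33) = (6 + 5*E)²/41)
6484651/C(-853, -1385) = 6484651/(((6 + 5*(-1385))²/41)) = 6484651/(((6 - 6925)²/41)) = 6484651/(((1/41)*(-6919)²)) = 6484651/(((1/41)*47872561)) = 6484651/(47872561/41) = 6484651*(41/47872561) = 265870691/47872561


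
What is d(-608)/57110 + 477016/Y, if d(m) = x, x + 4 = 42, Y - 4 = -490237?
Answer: -13611877453/13998603315 ≈ -0.97237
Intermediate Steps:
Y = -490233 (Y = 4 - 490237 = -490233)
x = 38 (x = -4 + 42 = 38)
d(m) = 38
d(-608)/57110 + 477016/Y = 38/57110 + 477016/(-490233) = 38*(1/57110) + 477016*(-1/490233) = 19/28555 - 477016/490233 = -13611877453/13998603315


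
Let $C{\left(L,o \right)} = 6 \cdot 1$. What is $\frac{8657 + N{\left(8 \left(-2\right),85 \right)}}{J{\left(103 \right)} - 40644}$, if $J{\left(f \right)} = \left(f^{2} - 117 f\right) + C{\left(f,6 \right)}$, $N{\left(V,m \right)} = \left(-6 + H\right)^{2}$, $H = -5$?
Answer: $- \frac{4389}{21040} \approx -0.2086$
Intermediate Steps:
$N{\left(V,m \right)} = 121$ ($N{\left(V,m \right)} = \left(-6 - 5\right)^{2} = \left(-11\right)^{2} = 121$)
$C{\left(L,o \right)} = 6$
$J{\left(f \right)} = 6 + f^{2} - 117 f$ ($J{\left(f \right)} = \left(f^{2} - 117 f\right) + 6 = 6 + f^{2} - 117 f$)
$\frac{8657 + N{\left(8 \left(-2\right),85 \right)}}{J{\left(103 \right)} - 40644} = \frac{8657 + 121}{\left(6 + 103^{2} - 12051\right) - 40644} = \frac{8778}{\left(6 + 10609 - 12051\right) - 40644} = \frac{8778}{-1436 - 40644} = \frac{8778}{-42080} = 8778 \left(- \frac{1}{42080}\right) = - \frac{4389}{21040}$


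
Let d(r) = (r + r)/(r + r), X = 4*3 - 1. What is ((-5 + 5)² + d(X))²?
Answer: 1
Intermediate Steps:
X = 11 (X = 12 - 1 = 11)
d(r) = 1 (d(r) = (2*r)/((2*r)) = (2*r)*(1/(2*r)) = 1)
((-5 + 5)² + d(X))² = ((-5 + 5)² + 1)² = (0² + 1)² = (0 + 1)² = 1² = 1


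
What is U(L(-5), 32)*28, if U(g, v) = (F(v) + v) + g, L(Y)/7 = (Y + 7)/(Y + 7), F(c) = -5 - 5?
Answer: 812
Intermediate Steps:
F(c) = -10
L(Y) = 7 (L(Y) = 7*((Y + 7)/(Y + 7)) = 7*((7 + Y)/(7 + Y)) = 7*1 = 7)
U(g, v) = -10 + g + v (U(g, v) = (-10 + v) + g = -10 + g + v)
U(L(-5), 32)*28 = (-10 + 7 + 32)*28 = 29*28 = 812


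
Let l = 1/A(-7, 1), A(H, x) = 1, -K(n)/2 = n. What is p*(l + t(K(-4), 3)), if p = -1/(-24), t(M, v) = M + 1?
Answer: 5/12 ≈ 0.41667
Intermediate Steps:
K(n) = -2*n
t(M, v) = 1 + M
p = 1/24 (p = -1*(-1/24) = 1/24 ≈ 0.041667)
l = 1 (l = 1/1 = 1)
p*(l + t(K(-4), 3)) = (1 + (1 - 2*(-4)))/24 = (1 + (1 + 8))/24 = (1 + 9)/24 = (1/24)*10 = 5/12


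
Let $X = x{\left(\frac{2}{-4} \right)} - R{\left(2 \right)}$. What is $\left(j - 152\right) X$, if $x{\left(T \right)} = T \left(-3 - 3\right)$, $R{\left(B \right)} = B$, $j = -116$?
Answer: $-268$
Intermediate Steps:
$x{\left(T \right)} = - 6 T$ ($x{\left(T \right)} = T \left(-6\right) = - 6 T$)
$X = 1$ ($X = - 6 \frac{2}{-4} - 2 = - 6 \cdot 2 \left(- \frac{1}{4}\right) - 2 = \left(-6\right) \left(- \frac{1}{2}\right) - 2 = 3 - 2 = 1$)
$\left(j - 152\right) X = \left(-116 - 152\right) 1 = \left(-268\right) 1 = -268$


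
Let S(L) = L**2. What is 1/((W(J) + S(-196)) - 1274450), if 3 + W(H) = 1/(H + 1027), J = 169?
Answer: -1196/1478300251 ≈ -8.0904e-7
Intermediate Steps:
W(H) = -3 + 1/(1027 + H) (W(H) = -3 + 1/(H + 1027) = -3 + 1/(1027 + H))
1/((W(J) + S(-196)) - 1274450) = 1/(((-3080 - 3*169)/(1027 + 169) + (-196)**2) - 1274450) = 1/(((-3080 - 507)/1196 + 38416) - 1274450) = 1/(((1/1196)*(-3587) + 38416) - 1274450) = 1/((-3587/1196 + 38416) - 1274450) = 1/(45941949/1196 - 1274450) = 1/(-1478300251/1196) = -1196/1478300251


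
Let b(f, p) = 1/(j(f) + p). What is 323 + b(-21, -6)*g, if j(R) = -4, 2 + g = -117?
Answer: 3349/10 ≈ 334.90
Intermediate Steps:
g = -119 (g = -2 - 117 = -119)
b(f, p) = 1/(-4 + p)
323 + b(-21, -6)*g = 323 - 119/(-4 - 6) = 323 - 119/(-10) = 323 - ⅒*(-119) = 323 + 119/10 = 3349/10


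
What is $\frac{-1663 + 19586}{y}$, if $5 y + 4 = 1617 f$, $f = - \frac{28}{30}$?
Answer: $- \frac{448075}{7566} \approx -59.222$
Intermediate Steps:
$f = - \frac{14}{15}$ ($f = \left(-28\right) \frac{1}{30} = - \frac{14}{15} \approx -0.93333$)
$y = - \frac{7566}{25}$ ($y = - \frac{4}{5} + \frac{1617 \left(- \frac{14}{15}\right)}{5} = - \frac{4}{5} + \frac{1}{5} \left(- \frac{7546}{5}\right) = - \frac{4}{5} - \frac{7546}{25} = - \frac{7566}{25} \approx -302.64$)
$\frac{-1663 + 19586}{y} = \frac{-1663 + 19586}{- \frac{7566}{25}} = 17923 \left(- \frac{25}{7566}\right) = - \frac{448075}{7566}$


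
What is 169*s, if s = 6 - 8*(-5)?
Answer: 7774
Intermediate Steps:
s = 46 (s = 6 + 40 = 46)
169*s = 169*46 = 7774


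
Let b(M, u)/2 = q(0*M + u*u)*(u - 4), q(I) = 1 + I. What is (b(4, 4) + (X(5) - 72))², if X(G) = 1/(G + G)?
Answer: 516961/100 ≈ 5169.6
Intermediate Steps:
X(G) = 1/(2*G)
b(M, u) = 2*(1 + u²)*(-4 + u) (b(M, u) = 2*((1 + (0*M + u*u))*(u - 4)) = 2*((1 + (0 + u²))*(-4 + u)) = 2*((1 + u²)*(-4 + u)) = 2*(1 + u²)*(-4 + u))
(b(4, 4) + (X(5) - 72))² = (2*(1 + 4²)*(-4 + 4) + ((½)/5 - 72))² = (2*(1 + 16)*0 + ((½)*(⅕) - 72))² = (2*17*0 + (⅒ - 72))² = (0 - 719/10)² = (-719/10)² = 516961/100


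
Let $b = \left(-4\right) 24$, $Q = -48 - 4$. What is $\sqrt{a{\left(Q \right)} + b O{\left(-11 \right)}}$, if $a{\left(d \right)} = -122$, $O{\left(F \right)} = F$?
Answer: $\sqrt{934} \approx 30.561$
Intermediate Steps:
$Q = -52$ ($Q = -48 - 4 = -52$)
$b = -96$
$\sqrt{a{\left(Q \right)} + b O{\left(-11 \right)}} = \sqrt{-122 - -1056} = \sqrt{-122 + 1056} = \sqrt{934}$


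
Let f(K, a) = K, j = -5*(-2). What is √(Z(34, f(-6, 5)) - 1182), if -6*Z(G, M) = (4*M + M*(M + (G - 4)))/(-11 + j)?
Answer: 11*I*√10 ≈ 34.785*I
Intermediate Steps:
j = 10
Z(G, M) = 2*M/3 + M*(-4 + G + M)/6 (Z(G, M) = -(4*M + M*(M + (G - 4)))/(6*(-11 + 10)) = -(4*M + M*(M + (-4 + G)))/(6*(-1)) = -(4*M + M*(-4 + G + M))*(-1)/6 = -(-4*M - M*(-4 + G + M))/6 = 2*M/3 + M*(-4 + G + M)/6)
√(Z(34, f(-6, 5)) - 1182) = √((⅙)*(-6)*(34 - 6) - 1182) = √((⅙)*(-6)*28 - 1182) = √(-28 - 1182) = √(-1210) = 11*I*√10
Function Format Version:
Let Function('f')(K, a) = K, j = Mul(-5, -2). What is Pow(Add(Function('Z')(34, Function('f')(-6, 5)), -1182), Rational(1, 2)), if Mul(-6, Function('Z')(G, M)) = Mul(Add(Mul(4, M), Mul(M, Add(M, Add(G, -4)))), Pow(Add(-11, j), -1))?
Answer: Mul(11, I, Pow(10, Rational(1, 2))) ≈ Mul(34.785, I)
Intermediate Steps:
j = 10
Function('Z')(G, M) = Add(Mul(Rational(2, 3), M), Mul(Rational(1, 6), M, Add(-4, G, M))) (Function('Z')(G, M) = Mul(Rational(-1, 6), Mul(Add(Mul(4, M), Mul(M, Add(M, Add(G, -4)))), Pow(Add(-11, 10), -1))) = Mul(Rational(-1, 6), Mul(Add(Mul(4, M), Mul(M, Add(M, Add(-4, G)))), Pow(-1, -1))) = Mul(Rational(-1, 6), Mul(Add(Mul(4, M), Mul(M, Add(-4, G, M))), -1)) = Mul(Rational(-1, 6), Add(Mul(-4, M), Mul(-1, M, Add(-4, G, M)))) = Add(Mul(Rational(2, 3), M), Mul(Rational(1, 6), M, Add(-4, G, M))))
Pow(Add(Function('Z')(34, Function('f')(-6, 5)), -1182), Rational(1, 2)) = Pow(Add(Mul(Rational(1, 6), -6, Add(34, -6)), -1182), Rational(1, 2)) = Pow(Add(Mul(Rational(1, 6), -6, 28), -1182), Rational(1, 2)) = Pow(Add(-28, -1182), Rational(1, 2)) = Pow(-1210, Rational(1, 2)) = Mul(11, I, Pow(10, Rational(1, 2)))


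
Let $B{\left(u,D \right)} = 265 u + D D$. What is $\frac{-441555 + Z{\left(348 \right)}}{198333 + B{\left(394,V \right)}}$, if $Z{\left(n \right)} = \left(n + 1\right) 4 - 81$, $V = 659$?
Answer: $- \frac{27515}{46064} \approx -0.59732$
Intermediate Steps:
$B{\left(u,D \right)} = D^{2} + 265 u$ ($B{\left(u,D \right)} = 265 u + D^{2} = D^{2} + 265 u$)
$Z{\left(n \right)} = -77 + 4 n$ ($Z{\left(n \right)} = \left(1 + n\right) 4 - 81 = \left(4 + 4 n\right) - 81 = -77 + 4 n$)
$\frac{-441555 + Z{\left(348 \right)}}{198333 + B{\left(394,V \right)}} = \frac{-441555 + \left(-77 + 4 \cdot 348\right)}{198333 + \left(659^{2} + 265 \cdot 394\right)} = \frac{-441555 + \left(-77 + 1392\right)}{198333 + \left(434281 + 104410\right)} = \frac{-441555 + 1315}{198333 + 538691} = - \frac{440240}{737024} = \left(-440240\right) \frac{1}{737024} = - \frac{27515}{46064}$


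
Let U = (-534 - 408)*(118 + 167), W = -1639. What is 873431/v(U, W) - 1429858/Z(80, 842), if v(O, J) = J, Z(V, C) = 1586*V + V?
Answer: -56617168511/104043720 ≈ -544.17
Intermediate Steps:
Z(V, C) = 1587*V
U = -268470 (U = -942*285 = -268470)
873431/v(U, W) - 1429858/Z(80, 842) = 873431/(-1639) - 1429858/(1587*80) = 873431*(-1/1639) - 1429858/126960 = -873431/1639 - 1429858*1/126960 = -873431/1639 - 714929/63480 = -56617168511/104043720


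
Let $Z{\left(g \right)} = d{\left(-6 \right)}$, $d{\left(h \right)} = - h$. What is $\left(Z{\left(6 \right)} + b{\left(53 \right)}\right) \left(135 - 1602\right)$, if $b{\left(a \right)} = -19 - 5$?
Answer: $26406$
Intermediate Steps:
$b{\left(a \right)} = -24$ ($b{\left(a \right)} = -19 - 5 = -24$)
$Z{\left(g \right)} = 6$ ($Z{\left(g \right)} = \left(-1\right) \left(-6\right) = 6$)
$\left(Z{\left(6 \right)} + b{\left(53 \right)}\right) \left(135 - 1602\right) = \left(6 - 24\right) \left(135 - 1602\right) = \left(-18\right) \left(-1467\right) = 26406$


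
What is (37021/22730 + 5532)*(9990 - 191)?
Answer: 1232512154419/22730 ≈ 5.4224e+7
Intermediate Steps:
(37021/22730 + 5532)*(9990 - 191) = (37021*(1/22730) + 5532)*9799 = (37021/22730 + 5532)*9799 = (125779381/22730)*9799 = 1232512154419/22730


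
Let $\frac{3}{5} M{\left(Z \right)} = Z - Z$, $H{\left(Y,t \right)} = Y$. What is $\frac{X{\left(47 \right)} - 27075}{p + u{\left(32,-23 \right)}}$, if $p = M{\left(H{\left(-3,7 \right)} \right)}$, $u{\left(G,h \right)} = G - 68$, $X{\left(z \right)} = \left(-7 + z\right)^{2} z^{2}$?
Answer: $- \frac{3507325}{36} \approx -97426.0$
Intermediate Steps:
$M{\left(Z \right)} = 0$ ($M{\left(Z \right)} = \frac{5 \left(Z - Z\right)}{3} = \frac{5}{3} \cdot 0 = 0$)
$X{\left(z \right)} = z^{2} \left(-7 + z\right)^{2}$
$u{\left(G,h \right)} = -68 + G$
$p = 0$
$\frac{X{\left(47 \right)} - 27075}{p + u{\left(32,-23 \right)}} = \frac{47^{2} \left(-7 + 47\right)^{2} - 27075}{0 + \left(-68 + 32\right)} = \frac{2209 \cdot 40^{2} - 27075}{0 - 36} = \frac{2209 \cdot 1600 - 27075}{-36} = \left(3534400 - 27075\right) \left(- \frac{1}{36}\right) = 3507325 \left(- \frac{1}{36}\right) = - \frac{3507325}{36}$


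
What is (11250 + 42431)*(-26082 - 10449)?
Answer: -1961020611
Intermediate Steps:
(11250 + 42431)*(-26082 - 10449) = 53681*(-36531) = -1961020611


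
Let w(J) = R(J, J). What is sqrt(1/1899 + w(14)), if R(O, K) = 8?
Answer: sqrt(3205723)/633 ≈ 2.8285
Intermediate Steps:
w(J) = 8
sqrt(1/1899 + w(14)) = sqrt(1/1899 + 8) = sqrt(15193/1899) = sqrt(3205723)/633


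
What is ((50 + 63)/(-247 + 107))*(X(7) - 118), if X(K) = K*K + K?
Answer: 3503/70 ≈ 50.043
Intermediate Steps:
X(K) = K + K² (X(K) = K² + K = K + K²)
((50 + 63)/(-247 + 107))*(X(7) - 118) = ((50 + 63)/(-247 + 107))*(7*(1 + 7) - 118) = (113/(-140))*(7*8 - 118) = (113*(-1/140))*(56 - 118) = -113/140*(-62) = 3503/70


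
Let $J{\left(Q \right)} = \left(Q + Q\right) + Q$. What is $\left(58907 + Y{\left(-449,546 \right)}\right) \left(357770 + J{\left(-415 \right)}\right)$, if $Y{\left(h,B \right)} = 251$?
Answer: $21091305950$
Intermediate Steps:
$J{\left(Q \right)} = 3 Q$ ($J{\left(Q \right)} = 2 Q + Q = 3 Q$)
$\left(58907 + Y{\left(-449,546 \right)}\right) \left(357770 + J{\left(-415 \right)}\right) = \left(58907 + 251\right) \left(357770 + 3 \left(-415\right)\right) = 59158 \left(357770 - 1245\right) = 59158 \cdot 356525 = 21091305950$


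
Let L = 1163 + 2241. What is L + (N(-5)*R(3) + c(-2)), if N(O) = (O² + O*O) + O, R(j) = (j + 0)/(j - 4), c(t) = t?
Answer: 3267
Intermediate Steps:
L = 3404
R(j) = j/(-4 + j)
N(O) = O + 2*O² (N(O) = (O² + O²) + O = 2*O² + O = O + 2*O²)
L + (N(-5)*R(3) + c(-2)) = 3404 + ((-5*(1 + 2*(-5)))*(3/(-4 + 3)) - 2) = 3404 + ((-5*(1 - 10))*(3/(-1)) - 2) = 3404 + ((-5*(-9))*(3*(-1)) - 2) = 3404 + (45*(-3) - 2) = 3404 + (-135 - 2) = 3404 - 137 = 3267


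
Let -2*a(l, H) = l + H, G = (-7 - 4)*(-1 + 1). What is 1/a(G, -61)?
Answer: 2/61 ≈ 0.032787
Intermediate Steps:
G = 0 (G = -11*0 = 0)
a(l, H) = -H/2 - l/2 (a(l, H) = -(l + H)/2 = -(H + l)/2 = -H/2 - l/2)
1/a(G, -61) = 1/(-½*(-61) - ½*0) = 1/(61/2 + 0) = 1/(61/2) = 2/61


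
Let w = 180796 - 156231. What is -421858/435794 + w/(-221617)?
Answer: -52098091998/48289679449 ≈ -1.0789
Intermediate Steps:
w = 24565
-421858/435794 + w/(-221617) = -421858/435794 + 24565/(-221617) = -421858*1/435794 + 24565*(-1/221617) = -210929/217897 - 24565/221617 = -52098091998/48289679449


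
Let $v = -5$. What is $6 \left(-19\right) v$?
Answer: $570$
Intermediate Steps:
$6 \left(-19\right) v = 6 \left(-19\right) \left(-5\right) = \left(-114\right) \left(-5\right) = 570$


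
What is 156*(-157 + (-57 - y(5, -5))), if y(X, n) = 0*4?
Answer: -33384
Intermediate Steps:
y(X, n) = 0
156*(-157 + (-57 - y(5, -5))) = 156*(-157 + (-57 - 1*0)) = 156*(-157 + (-57 + 0)) = 156*(-157 - 57) = 156*(-214) = -33384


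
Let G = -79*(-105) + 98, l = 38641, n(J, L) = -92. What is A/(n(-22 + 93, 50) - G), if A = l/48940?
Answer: -38641/415255900 ≈ -9.3053e-5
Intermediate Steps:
G = 8393 (G = 8295 + 98 = 8393)
A = 38641/48940 ≈ 0.78956
A/(n(-22 + 93, 50) - G) = 38641/(48940*(-92 - 1*8393)) = 38641/(48940*(-92 - 8393)) = (38641/48940)/(-8485) = (38641/48940)*(-1/8485) = -38641/415255900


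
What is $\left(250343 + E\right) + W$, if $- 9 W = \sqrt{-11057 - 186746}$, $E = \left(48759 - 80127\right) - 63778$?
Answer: $155197 - \frac{i \sqrt{197803}}{9} \approx 1.552 \cdot 10^{5} - 49.417 i$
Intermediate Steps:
$E = -95146$ ($E = -31368 - 63778 = -95146$)
$W = - \frac{i \sqrt{197803}}{9}$ ($W = - \frac{\sqrt{-11057 - 186746}}{9} = - \frac{\sqrt{-197803}}{9} = - \frac{i \sqrt{197803}}{9} \approx - 49.417 i$)
$\left(250343 + E\right) + W = \left(250343 - 95146\right) - \frac{i \sqrt{197803}}{9} = 155197 - \frac{i \sqrt{197803}}{9}$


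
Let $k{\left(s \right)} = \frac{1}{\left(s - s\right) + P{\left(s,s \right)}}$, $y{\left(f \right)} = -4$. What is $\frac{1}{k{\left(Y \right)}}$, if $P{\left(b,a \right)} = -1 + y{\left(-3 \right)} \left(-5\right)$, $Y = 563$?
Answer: $19$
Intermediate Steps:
$P{\left(b,a \right)} = 19$ ($P{\left(b,a \right)} = -1 - -20 = -1 + 20 = 19$)
$k{\left(s \right)} = \frac{1}{19}$ ($k{\left(s \right)} = \frac{1}{\left(s - s\right) + 19} = \frac{1}{0 + 19} = \frac{1}{19}$)
$\frac{1}{k{\left(Y \right)}} = \frac{1}{\frac{1}{19}} = 19$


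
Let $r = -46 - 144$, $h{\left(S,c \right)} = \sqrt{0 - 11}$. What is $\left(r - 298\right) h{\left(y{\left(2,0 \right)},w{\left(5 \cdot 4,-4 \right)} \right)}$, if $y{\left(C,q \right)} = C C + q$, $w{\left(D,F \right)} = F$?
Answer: $- 488 i \sqrt{11} \approx - 1618.5 i$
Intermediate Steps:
$y{\left(C,q \right)} = q + C^{2}$ ($y{\left(C,q \right)} = C^{2} + q = q + C^{2}$)
$h{\left(S,c \right)} = i \sqrt{11}$ ($h{\left(S,c \right)} = \sqrt{-11} = i \sqrt{11}$)
$r = -190$ ($r = -46 - 144 = -190$)
$\left(r - 298\right) h{\left(y{\left(2,0 \right)},w{\left(5 \cdot 4,-4 \right)} \right)} = \left(-190 - 298\right) i \sqrt{11} = - 488 i \sqrt{11}$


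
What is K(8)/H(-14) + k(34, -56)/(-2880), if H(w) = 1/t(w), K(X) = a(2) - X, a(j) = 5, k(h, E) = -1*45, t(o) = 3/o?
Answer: 295/448 ≈ 0.65848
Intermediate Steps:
k(h, E) = -45
K(X) = 5 - X
H(w) = w/3 (H(w) = 1/(3/w) = w/3)
K(8)/H(-14) + k(34, -56)/(-2880) = (5 - 1*8)/(((1/3)*(-14))) - 45/(-2880) = (5 - 8)/(-14/3) - 45*(-1/2880) = -3*(-3/14) + 1/64 = 9/14 + 1/64 = 295/448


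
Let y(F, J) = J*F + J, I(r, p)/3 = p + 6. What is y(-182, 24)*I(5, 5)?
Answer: -143352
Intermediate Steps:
I(r, p) = 18 + 3*p (I(r, p) = 3*(p + 6) = 3*(6 + p) = 18 + 3*p)
y(F, J) = J + F*J (y(F, J) = F*J + J = J + F*J)
y(-182, 24)*I(5, 5) = (24*(1 - 182))*(18 + 3*5) = (24*(-181))*(18 + 15) = -4344*33 = -143352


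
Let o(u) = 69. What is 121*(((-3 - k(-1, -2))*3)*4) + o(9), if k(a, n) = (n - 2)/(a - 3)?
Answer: -5739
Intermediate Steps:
k(a, n) = (-2 + n)/(-3 + a)
121*(((-3 - k(-1, -2))*3)*4) + o(9) = 121*(((-3 - (-2 - 2)/(-3 - 1))*3)*4) + 69 = 121*(((-3 - (-4)/(-4))*3)*4) + 69 = 121*(((-3 - (-1)*(-4)/4)*3)*4) + 69 = 121*(((-3 - 1*1)*3)*4) + 69 = 121*(((-3 - 1)*3)*4) + 69 = 121*(-4*3*4) + 69 = 121*(-12*4) + 69 = 121*(-48) + 69 = -5808 + 69 = -5739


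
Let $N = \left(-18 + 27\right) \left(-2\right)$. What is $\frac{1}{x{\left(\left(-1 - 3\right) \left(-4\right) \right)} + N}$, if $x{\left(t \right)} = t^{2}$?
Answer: $\frac{1}{238} \approx 0.0042017$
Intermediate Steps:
$N = -18$ ($N = 9 \left(-2\right) = -18$)
$\frac{1}{x{\left(\left(-1 - 3\right) \left(-4\right) \right)} + N} = \frac{1}{\left(\left(-1 - 3\right) \left(-4\right)\right)^{2} - 18} = \frac{1}{\left(\left(-4\right) \left(-4\right)\right)^{2} - 18} = \frac{1}{16^{2} - 18} = \frac{1}{256 - 18} = \frac{1}{238}$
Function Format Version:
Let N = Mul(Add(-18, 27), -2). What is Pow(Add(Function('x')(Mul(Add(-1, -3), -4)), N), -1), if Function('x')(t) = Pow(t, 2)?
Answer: Rational(1, 238) ≈ 0.0042017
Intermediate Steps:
N = -18 (N = Mul(9, -2) = -18)
Pow(Add(Function('x')(Mul(Add(-1, -3), -4)), N), -1) = Pow(Add(Pow(Mul(Add(-1, -3), -4), 2), -18), -1) = Pow(Add(Pow(Mul(-4, -4), 2), -18), -1) = Pow(Add(Pow(16, 2), -18), -1) = Pow(Add(256, -18), -1) = Pow(238, -1) = Rational(1, 238)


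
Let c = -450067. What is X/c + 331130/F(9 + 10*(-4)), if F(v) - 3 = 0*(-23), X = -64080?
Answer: 149030877950/1350201 ≈ 1.1038e+5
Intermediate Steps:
F(v) = 3 (F(v) = 3 + 0*(-23) = 3 + 0 = 3)
X/c + 331130/F(9 + 10*(-4)) = -64080/(-450067) + 331130/3 = -64080*(-1/450067) + 331130*(⅓) = 64080/450067 + 331130/3 = 149030877950/1350201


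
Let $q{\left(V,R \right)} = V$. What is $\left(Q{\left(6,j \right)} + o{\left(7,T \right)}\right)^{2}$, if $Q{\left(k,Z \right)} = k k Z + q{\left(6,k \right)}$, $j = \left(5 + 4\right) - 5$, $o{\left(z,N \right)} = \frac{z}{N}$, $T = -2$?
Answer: $\frac{85849}{4} \approx 21462.0$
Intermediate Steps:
$j = 4$ ($j = 9 - 5 = 4$)
$Q{\left(k,Z \right)} = 6 + Z k^{2}$ ($Q{\left(k,Z \right)} = k k Z + 6 = k^{2} Z + 6 = Z k^{2} + 6 = 6 + Z k^{2}$)
$\left(Q{\left(6,j \right)} + o{\left(7,T \right)}\right)^{2} = \left(\left(6 + 4 \cdot 6^{2}\right) + \frac{7}{-2}\right)^{2} = \left(\left(6 + 4 \cdot 36\right) + 7 \left(- \frac{1}{2}\right)\right)^{2} = \left(\left(6 + 144\right) - \frac{7}{2}\right)^{2} = \left(150 - \frac{7}{2}\right)^{2} = \left(\frac{293}{2}\right)^{2} = \frac{85849}{4}$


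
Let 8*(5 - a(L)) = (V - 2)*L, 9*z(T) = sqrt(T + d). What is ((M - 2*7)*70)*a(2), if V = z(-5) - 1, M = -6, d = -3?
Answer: -8050 + 700*I*sqrt(2)/9 ≈ -8050.0 + 109.99*I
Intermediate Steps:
z(T) = sqrt(-3 + T)/9 (z(T) = sqrt(T - 3)/9 = sqrt(-3 + T)/9)
V = -1 + 2*I*sqrt(2)/9 (V = sqrt(-3 - 5)/9 - 1 = sqrt(-8)/9 - 1 = (2*I*sqrt(2))/9 - 1 = 2*I*sqrt(2)/9 - 1 = -1 + 2*I*sqrt(2)/9 ≈ -1.0 + 0.31427*I)
a(L) = 5 - L*(-3 + 2*I*sqrt(2)/9)/8 (a(L) = 5 - ((-1 + 2*I*sqrt(2)/9) - 2)*L/8 = 5 - (-3 + 2*I*sqrt(2)/9)*L/8 = 5 - L*(-3 + 2*I*sqrt(2)/9)/8)
((M - 2*7)*70)*a(2) = ((-6 - 2*7)*70)*(5 + (3/8)*2 - 1/36*I*2*sqrt(2)) = ((-6 - 14)*70)*(5 + 3/4 - I*sqrt(2)/18) = (-20*70)*(23/4 - I*sqrt(2)/18) = -1400*(23/4 - I*sqrt(2)/18) = -8050 + 700*I*sqrt(2)/9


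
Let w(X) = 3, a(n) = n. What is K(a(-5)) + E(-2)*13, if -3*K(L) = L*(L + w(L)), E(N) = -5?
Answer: -205/3 ≈ -68.333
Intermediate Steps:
K(L) = -L*(3 + L)/3 (K(L) = -L*(L + 3)/3 = -L*(3 + L)/3)
K(a(-5)) + E(-2)*13 = -1/3*(-5)*(3 - 5) - 5*13 = -1/3*(-5)*(-2) - 65 = -10/3 - 65 = -205/3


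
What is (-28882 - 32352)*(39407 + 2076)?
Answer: -2540170022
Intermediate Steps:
(-28882 - 32352)*(39407 + 2076) = -61234*41483 = -2540170022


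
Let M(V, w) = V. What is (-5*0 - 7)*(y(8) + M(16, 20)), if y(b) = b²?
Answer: -560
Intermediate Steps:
(-5*0 - 7)*(y(8) + M(16, 20)) = (-5*0 - 7)*(8² + 16) = (0 - 7)*(64 + 16) = -7*80 = -560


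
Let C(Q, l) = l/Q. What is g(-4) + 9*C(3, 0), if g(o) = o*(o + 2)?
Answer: 8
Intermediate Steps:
g(o) = o*(2 + o)
g(-4) + 9*C(3, 0) = -4*(2 - 4) + 9*(0/3) = -4*(-2) + 9*(0*(1/3)) = 8 + 9*0 = 8 + 0 = 8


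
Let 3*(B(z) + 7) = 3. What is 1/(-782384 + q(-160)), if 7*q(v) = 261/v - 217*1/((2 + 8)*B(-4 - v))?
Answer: -3360/2628809287 ≈ -1.2781e-6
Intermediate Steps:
B(z) = -6 (B(z) = -7 + (⅓)*3 = -7 + 1 = -6)
q(v) = 31/60 + 261/(7*v) (q(v) = (261/v - 217*(-1/(6*(2 + 8))))/7 = (261/v - 217/(10*(-6)))/7 = (261/v - 217/(-60))/7 = (261/v - 217*(-1/60))/7 = (261/v + 217/60)/7 = (217/60 + 261/v)/7 = 31/60 + 261/(7*v))
1/(-782384 + q(-160)) = 1/(-782384 + (1/420)*(15660 + 217*(-160))/(-160)) = 1/(-782384 + (1/420)*(-1/160)*(15660 - 34720)) = 1/(-782384 + (1/420)*(-1/160)*(-19060)) = 1/(-782384 + 953/3360) = 1/(-2628809287/3360) = -3360/2628809287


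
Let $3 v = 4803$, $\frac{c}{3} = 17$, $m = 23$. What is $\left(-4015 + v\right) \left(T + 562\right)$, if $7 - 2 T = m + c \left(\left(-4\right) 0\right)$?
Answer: $-1337356$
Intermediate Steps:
$c = 51$ ($c = 3 \cdot 17 = 51$)
$v = 1601$ ($v = \frac{1}{3} \cdot 4803 = 1601$)
$T = -8$ ($T = \frac{7}{2} - \frac{23 + 51 \left(\left(-4\right) 0\right)}{2} = \frac{7}{2} - \frac{23 + 51 \cdot 0}{2} = \frac{7}{2} - \frac{23 + 0}{2} = \frac{7}{2} - \frac{23}{2} = -8$)
$\left(-4015 + v\right) \left(T + 562\right) = \left(-4015 + 1601\right) \left(-8 + 562\right) = \left(-2414\right) 554 = -1337356$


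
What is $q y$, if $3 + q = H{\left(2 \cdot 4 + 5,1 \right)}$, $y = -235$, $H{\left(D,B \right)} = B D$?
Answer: $-2350$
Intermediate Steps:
$q = 10$ ($q = -3 + 1 \left(2 \cdot 4 + 5\right) = -3 + 1 \left(8 + 5\right) = -3 + 1 \cdot 13 = -3 + 13 = 10$)
$q y = 10 \left(-235\right) = -2350$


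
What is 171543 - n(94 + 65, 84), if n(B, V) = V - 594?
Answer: 172053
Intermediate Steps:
n(B, V) = -594 + V
171543 - n(94 + 65, 84) = 171543 - (-594 + 84) = 171543 - 1*(-510) = 171543 + 510 = 172053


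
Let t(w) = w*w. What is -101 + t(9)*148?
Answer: 11887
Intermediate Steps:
t(w) = w**2
-101 + t(9)*148 = -101 + 9**2*148 = -101 + 81*148 = -101 + 11988 = 11887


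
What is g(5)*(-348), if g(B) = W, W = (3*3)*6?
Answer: -18792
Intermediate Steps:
W = 54 (W = 9*6 = 54)
g(B) = 54
g(5)*(-348) = 54*(-348) = -18792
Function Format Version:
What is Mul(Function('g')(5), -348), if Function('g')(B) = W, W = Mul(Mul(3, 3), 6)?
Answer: -18792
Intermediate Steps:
W = 54 (W = Mul(9, 6) = 54)
Function('g')(B) = 54
Mul(Function('g')(5), -348) = Mul(54, -348) = -18792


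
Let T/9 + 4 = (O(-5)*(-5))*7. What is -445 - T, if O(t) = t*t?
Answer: 7466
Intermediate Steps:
O(t) = t²
T = -7911 (T = -36 + 9*(((-5)²*(-5))*7) = -36 + 9*((25*(-5))*7) = -36 + 9*(-125*7) = -36 + 9*(-875) = -36 - 7875 = -7911)
-445 - T = -445 - 1*(-7911) = -445 + 7911 = 7466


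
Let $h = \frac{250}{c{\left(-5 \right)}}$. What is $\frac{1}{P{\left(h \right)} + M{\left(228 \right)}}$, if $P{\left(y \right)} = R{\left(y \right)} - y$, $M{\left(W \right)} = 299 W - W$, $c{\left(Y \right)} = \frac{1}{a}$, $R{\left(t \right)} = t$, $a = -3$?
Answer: $\frac{1}{67944} \approx 1.4718 \cdot 10^{-5}$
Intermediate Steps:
$c{\left(Y \right)} = - \frac{1}{3}$ ($c{\left(Y \right)} = \frac{1}{-3} = - \frac{1}{3}$)
$h = -750$ ($h = \frac{250}{- \frac{1}{3}} = 250 \left(-3\right) = -750$)
$M{\left(W \right)} = 298 W$
$P{\left(y \right)} = 0$ ($P{\left(y \right)} = y - y = 0$)
$\frac{1}{P{\left(h \right)} + M{\left(228 \right)}} = \frac{1}{0 + 298 \cdot 228} = \frac{1}{0 + 67944} = \frac{1}{67944}$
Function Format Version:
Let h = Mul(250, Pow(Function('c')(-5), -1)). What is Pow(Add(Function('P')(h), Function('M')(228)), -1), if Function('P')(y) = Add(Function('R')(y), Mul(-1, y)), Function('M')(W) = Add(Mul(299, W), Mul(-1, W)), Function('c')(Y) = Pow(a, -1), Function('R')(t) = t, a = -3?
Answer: Rational(1, 67944) ≈ 1.4718e-5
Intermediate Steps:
Function('c')(Y) = Rational(-1, 3) (Function('c')(Y) = Pow(-3, -1) = Rational(-1, 3))
h = -750 (h = Mul(250, Pow(Rational(-1, 3), -1)) = Mul(250, -3) = -750)
Function('M')(W) = Mul(298, W)
Function('P')(y) = 0 (Function('P')(y) = Add(y, Mul(-1, y)) = 0)
Pow(Add(Function('P')(h), Function('M')(228)), -1) = Pow(Add(0, Mul(298, 228)), -1) = Pow(Add(0, 67944), -1) = Pow(67944, -1) = Rational(1, 67944)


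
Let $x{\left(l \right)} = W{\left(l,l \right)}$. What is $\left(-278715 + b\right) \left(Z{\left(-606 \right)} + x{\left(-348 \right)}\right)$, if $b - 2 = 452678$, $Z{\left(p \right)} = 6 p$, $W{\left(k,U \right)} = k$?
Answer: $-693076560$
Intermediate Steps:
$x{\left(l \right)} = l$
$b = 452680$ ($b = 2 + 452678 = 452680$)
$\left(-278715 + b\right) \left(Z{\left(-606 \right)} + x{\left(-348 \right)}\right) = \left(-278715 + 452680\right) \left(6 \left(-606\right) - 348\right) = 173965 \left(-3636 - 348\right) = 173965 \left(-3984\right) = -693076560$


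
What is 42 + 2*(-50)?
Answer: -58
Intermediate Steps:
42 + 2*(-50) = 42 - 100 = -58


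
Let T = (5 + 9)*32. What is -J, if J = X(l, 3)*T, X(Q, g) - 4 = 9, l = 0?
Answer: -5824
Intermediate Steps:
X(Q, g) = 13 (X(Q, g) = 4 + 9 = 13)
T = 448 (T = 14*32 = 448)
J = 5824 (J = 13*448 = 5824)
-J = -1*5824 = -5824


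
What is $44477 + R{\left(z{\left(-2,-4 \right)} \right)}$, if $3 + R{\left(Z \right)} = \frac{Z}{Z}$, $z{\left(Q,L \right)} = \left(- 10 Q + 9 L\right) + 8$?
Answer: $44475$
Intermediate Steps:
$z{\left(Q,L \right)} = 8 - 10 Q + 9 L$
$R{\left(Z \right)} = -2$ ($R{\left(Z \right)} = -3 + \frac{Z}{Z} = -3 + 1 = -2$)
$44477 + R{\left(z{\left(-2,-4 \right)} \right)} = 44477 - 2 = 44475$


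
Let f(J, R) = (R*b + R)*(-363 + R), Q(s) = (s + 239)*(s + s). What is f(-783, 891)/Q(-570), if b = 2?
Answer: 117612/31445 ≈ 3.7402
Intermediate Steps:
Q(s) = 2*s*(239 + s) (Q(s) = (239 + s)*(2*s) = 2*s*(239 + s))
f(J, R) = 3*R*(-363 + R) (f(J, R) = (R*2 + R)*(-363 + R) = (2*R + R)*(-363 + R) = (3*R)*(-363 + R) = 3*R*(-363 + R))
f(-783, 891)/Q(-570) = (3*891*(-363 + 891))/((2*(-570)*(239 - 570))) = (3*891*528)/((2*(-570)*(-331))) = 1411344/377340 = 1411344*(1/377340) = 117612/31445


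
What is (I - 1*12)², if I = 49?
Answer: 1369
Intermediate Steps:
(I - 1*12)² = (49 - 1*12)² = (49 - 12)² = 37² = 1369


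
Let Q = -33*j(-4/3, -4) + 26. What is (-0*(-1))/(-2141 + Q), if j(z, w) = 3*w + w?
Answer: 0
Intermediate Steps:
j(z, w) = 4*w
Q = 554 (Q = -132*(-4) + 26 = -33*(-16) + 26 = 528 + 26 = 554)
(-0*(-1))/(-2141 + Q) = (-0*(-1))/(-2141 + 554) = -4*0/(-1587) = 0*(-1/1587) = 0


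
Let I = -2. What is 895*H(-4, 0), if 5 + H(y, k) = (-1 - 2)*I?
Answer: 895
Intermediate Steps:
H(y, k) = 1 (H(y, k) = -5 + (-1 - 2)*(-2) = -5 - 3*(-2) = -5 + 6 = 1)
895*H(-4, 0) = 895*1 = 895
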